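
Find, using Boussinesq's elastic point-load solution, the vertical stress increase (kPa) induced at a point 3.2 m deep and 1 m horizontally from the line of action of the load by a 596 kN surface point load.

Boussinesq vertical stress below a point load on an elastic half-space:
Δσ_z = 3P/(2πz²) · [1 + (r/z)²]^(−5/2)
r/z = 1/3.2 = 0.3125; [1+(r/z)²]^(−5/2) = 0.7922.
Δσ_z = 3×596/(2π×3.2²) × 0.7922 = 27.79 × 0.7922 = 22.02 kPa

Δσ_z ≈ 22 kPa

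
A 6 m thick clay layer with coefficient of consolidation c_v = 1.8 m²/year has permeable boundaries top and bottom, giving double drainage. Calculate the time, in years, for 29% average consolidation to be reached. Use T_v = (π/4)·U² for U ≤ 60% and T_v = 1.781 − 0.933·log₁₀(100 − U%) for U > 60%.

t ≈ 0.33 years

Drainage path length: H_d = H/2 = 3 m (double drainage).
U ≤ 60%: T_v = (π/4)·U² = (π/4)×0.29² = 0.066052.
t = T_v·H_d²/c_v = 0.066052×3²/1.8 = 0.3303 years.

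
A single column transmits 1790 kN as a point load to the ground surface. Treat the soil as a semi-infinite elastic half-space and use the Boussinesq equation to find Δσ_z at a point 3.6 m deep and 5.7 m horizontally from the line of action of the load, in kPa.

Δσ_z ≈ 2.86 kPa

Boussinesq vertical stress below a point load on an elastic half-space:
Δσ_z = 3P/(2πz²) · [1 + (r/z)²]^(−5/2)
r/z = 5.7/3.6 = 1.5833; [1+(r/z)²]^(−5/2) = 0.043419.
Δσ_z = 3×1790/(2π×3.6²) × 0.043419 = 65.946 × 0.043419 = 2.863 kPa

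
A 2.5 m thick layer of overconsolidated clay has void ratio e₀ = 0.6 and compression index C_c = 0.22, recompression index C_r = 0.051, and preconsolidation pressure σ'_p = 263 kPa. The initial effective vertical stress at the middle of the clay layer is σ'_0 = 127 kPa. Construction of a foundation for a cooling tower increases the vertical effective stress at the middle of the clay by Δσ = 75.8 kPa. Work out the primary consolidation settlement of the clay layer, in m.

S_c ≈ 0.0162 m

Final effective stress: σ'_f = 127 + 75.8 = 202.8 kPa.
σ'_f = 202.8 ≤ σ'_p = 263 kPa, so the clay remains overconsolidated and only the recompression index applies:
S_c = C_r·H/(1+e₀)·log₁₀(σ'_f/σ'_0) = 0.051×2.5/1.6×log₁₀(202.8/127)
    = 0.079687 × 0.20326 = 0.0162 m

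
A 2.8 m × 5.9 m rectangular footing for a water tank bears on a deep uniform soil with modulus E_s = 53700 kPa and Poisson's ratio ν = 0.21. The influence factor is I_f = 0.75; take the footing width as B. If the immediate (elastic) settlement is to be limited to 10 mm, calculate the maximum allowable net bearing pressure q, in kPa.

q ≈ 268 kPa

S_e = q·B·(1−ν²)/E_s · I_f  ⇒  q = S_e·E_s / (B·(1−ν²)·I_f).
q = 0.01 × 53700 / (2.8 × 0.9559 × 0.75) = 267.5 kPa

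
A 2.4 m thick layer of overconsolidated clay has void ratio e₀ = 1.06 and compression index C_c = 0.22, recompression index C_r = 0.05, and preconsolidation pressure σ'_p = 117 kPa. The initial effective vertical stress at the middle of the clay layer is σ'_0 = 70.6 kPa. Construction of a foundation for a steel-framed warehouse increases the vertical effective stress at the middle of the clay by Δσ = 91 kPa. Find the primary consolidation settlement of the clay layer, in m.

S_c ≈ 0.0487 m

Final effective stress: σ'_f = 70.6 + 91 = 161.6 kPa.
σ'_f = 161.6 > σ'_p = 117 kPa, so the stress path crosses the preconsolidation pressure — recompression up to σ'_p, then virgin compression beyond:
S_c = H/(1+e₀)·[C_r·log₁₀(σ'_p/σ'_0) + C_c·log₁₀(σ'_f/σ'_p)]
    = 2.4/2.06 × [0.05×log₁₀(117/70.6) + 0.22×log₁₀(161.6/117)]
    = 1.165 × [0.010969 + 0.030856] = 0.04873 m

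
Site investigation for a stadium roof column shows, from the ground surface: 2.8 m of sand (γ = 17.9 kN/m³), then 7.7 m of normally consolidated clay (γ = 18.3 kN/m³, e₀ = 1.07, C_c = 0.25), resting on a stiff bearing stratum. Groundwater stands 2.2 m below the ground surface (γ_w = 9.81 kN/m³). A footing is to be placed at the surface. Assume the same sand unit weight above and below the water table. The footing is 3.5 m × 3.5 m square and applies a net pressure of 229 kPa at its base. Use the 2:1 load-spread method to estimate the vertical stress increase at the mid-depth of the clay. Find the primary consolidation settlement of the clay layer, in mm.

Mid-depth of clay below the ground surface: z = 2.8 + 7.7/2 = 6.65 m.
Total vertical stress at mid-clay: σ_v = 17.9×2.8 + 18.3×3.85 = 120.57 kPa.
Pore pressure: u = 9.81×(6.65 − 2.2) = 43.655 kPa.
Initial effective stress: σ'_0 = σ_v − u = 120.57 − 43.655 = 76.915 kPa.
Stress increase at mid-clay by the 2:1 spreading method:
Δσ = qBL/((B+z)(L+z)) = 229×3.5×3.5/((3.5+6.65)(3.5+6.65)) = 27.229 kPa
Final effective stress: σ'_f = σ'_0 + Δσ = 76.915 + 27.229 = 104.14 kPa.
Normally consolidated clay, so the full stress increment lies on the virgin compression line:
S_c = C_c·H/(1+e₀)·log₁₀(σ'_f/σ'_0) = 0.25×7.7/(1+1.07)×log₁₀(104.14/76.915)
    = 0.92995 × 0.13161 = 0.1224 m

S_c ≈ 122 mm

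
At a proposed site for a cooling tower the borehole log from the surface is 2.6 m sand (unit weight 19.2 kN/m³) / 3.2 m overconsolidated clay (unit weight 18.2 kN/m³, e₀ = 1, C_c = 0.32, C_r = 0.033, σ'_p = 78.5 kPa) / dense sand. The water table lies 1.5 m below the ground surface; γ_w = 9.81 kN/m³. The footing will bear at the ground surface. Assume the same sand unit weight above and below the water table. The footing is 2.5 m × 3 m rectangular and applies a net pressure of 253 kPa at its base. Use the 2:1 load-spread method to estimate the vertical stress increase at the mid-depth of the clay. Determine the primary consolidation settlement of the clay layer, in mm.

S_c ≈ 44.2 mm

Mid-depth of clay below the ground surface: z = 2.6 + 3.2/2 = 4.2 m.
Total vertical stress at mid-clay: σ_v = 19.2×2.6 + 18.2×1.6 = 79.04 kPa.
Pore pressure: u = 9.81×(4.2 − 1.5) = 26.487 kPa.
Initial effective stress: σ'_0 = σ_v − u = 79.04 − 26.487 = 52.553 kPa.
Stress increase at mid-clay by the 2:1 spreading method:
Δσ = qBL/((B+z)(L+z)) = 253×2.5×3/((2.5+4.2)(3+4.2)) = 39.335 kPa
Final effective stress: σ'_f = 52.553 + 39.335 = 91.888 kPa.
σ'_f = 91.888 > σ'_p = 78.5 kPa, so the stress path crosses the preconsolidation pressure — recompression up to σ'_p, then virgin compression beyond:
S_c = H/(1+e₀)·[C_r·log₁₀(σ'_p/σ'_0) + C_c·log₁₀(σ'_f/σ'_p)]
    = 3.2/2 × [0.033×log₁₀(78.5/52.553) + 0.32×log₁₀(91.888/78.5)]
    = 1.6 × [0.005751 + 0.021885] = 0.04422 m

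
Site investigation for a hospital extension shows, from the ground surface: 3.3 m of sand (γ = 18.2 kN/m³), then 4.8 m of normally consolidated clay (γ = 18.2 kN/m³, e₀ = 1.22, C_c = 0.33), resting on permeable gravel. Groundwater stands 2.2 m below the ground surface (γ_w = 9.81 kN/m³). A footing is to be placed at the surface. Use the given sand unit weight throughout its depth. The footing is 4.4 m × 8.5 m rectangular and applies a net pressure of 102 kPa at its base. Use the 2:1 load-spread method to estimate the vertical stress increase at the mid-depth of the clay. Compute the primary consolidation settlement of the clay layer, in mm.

Mid-depth of clay below the ground surface: z = 3.3 + 4.8/2 = 5.7 m.
Total vertical stress at mid-clay: σ_v = 18.2×3.3 + 18.2×2.4 = 103.74 kPa.
Pore pressure: u = 9.81×(5.7 − 2.2) = 34.335 kPa.
Initial effective stress: σ'_0 = σ_v − u = 103.74 − 34.335 = 69.405 kPa.
Stress increase at mid-clay by the 2:1 spreading method:
Δσ = qBL/((B+z)(L+z)) = 102×4.4×8.5/((4.4+5.7)(8.5+5.7)) = 26.599 kPa
Final effective stress: σ'_f = σ'_0 + Δσ = 69.405 + 26.599 = 96.004 kPa.
Normally consolidated clay, so the full stress increment lies on the virgin compression line:
S_c = C_c·H/(1+e₀)·log₁₀(σ'_f/σ'_0) = 0.33×4.8/(1+1.22)×log₁₀(96.004/69.405)
    = 0.71351 × 0.1409 = 0.1005 m

S_c ≈ 101 mm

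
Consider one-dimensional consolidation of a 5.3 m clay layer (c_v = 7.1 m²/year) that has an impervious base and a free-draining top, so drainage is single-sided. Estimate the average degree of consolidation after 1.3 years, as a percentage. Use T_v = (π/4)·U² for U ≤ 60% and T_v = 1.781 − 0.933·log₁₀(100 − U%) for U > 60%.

Drainage path length: H_d = H = 5.3 m (single drainage).
T_v = c_v·t/H_d² = 7.1×1.3/5.3² = 0.32859.
T_v = 0.32859 corresponds to the U > 60% branch:
U = 1 − 10^((1.781 − T_v)/0.933)/100 = 0.6397

U ≈ 64 %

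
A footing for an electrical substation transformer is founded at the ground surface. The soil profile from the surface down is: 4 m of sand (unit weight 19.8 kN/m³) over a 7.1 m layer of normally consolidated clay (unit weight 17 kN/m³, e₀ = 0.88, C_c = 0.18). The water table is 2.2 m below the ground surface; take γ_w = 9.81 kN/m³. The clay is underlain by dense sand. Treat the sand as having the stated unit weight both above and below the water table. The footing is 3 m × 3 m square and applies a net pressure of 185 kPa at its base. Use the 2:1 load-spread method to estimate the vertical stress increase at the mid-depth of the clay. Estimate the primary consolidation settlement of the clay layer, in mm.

Mid-depth of clay below the ground surface: z = 4 + 7.1/2 = 7.55 m.
Total vertical stress at mid-clay: σ_v = 19.8×4 + 17×3.55 = 139.55 kPa.
Pore pressure: u = 9.81×(7.55 − 2.2) = 52.483 kPa.
Initial effective stress: σ'_0 = σ_v − u = 139.55 − 52.483 = 87.067 kPa.
Stress increase at mid-clay by the 2:1 spreading method:
Δσ = qBL/((B+z)(L+z)) = 185×3×3/((3+7.55)(3+7.55)) = 14.959 kPa
Final effective stress: σ'_f = σ'_0 + Δσ = 87.067 + 14.959 = 102.03 kPa.
Normally consolidated clay, so the full stress increment lies on the virgin compression line:
S_c = C_c·H/(1+e₀)·log₁₀(σ'_f/σ'_0) = 0.18×7.1/(1+0.88)×log₁₀(102.03/87.067)
    = 0.67979 × 0.068874 = 0.04682 m

S_c ≈ 46.8 mm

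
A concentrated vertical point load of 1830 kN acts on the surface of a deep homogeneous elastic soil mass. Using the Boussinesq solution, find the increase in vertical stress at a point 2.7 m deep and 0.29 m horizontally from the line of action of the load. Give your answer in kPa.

Δσ_z ≈ 116 kPa

Boussinesq vertical stress below a point load on an elastic half-space:
Δσ_z = 3P/(2πz²) · [1 + (r/z)²]^(−5/2)
r/z = 0.29/2.7 = 0.10741; [1+(r/z)²]^(−5/2) = 0.97173.
Δσ_z = 3×1830/(2π×2.7²) × 0.97173 = 119.86 × 0.97173 = 116.5 kPa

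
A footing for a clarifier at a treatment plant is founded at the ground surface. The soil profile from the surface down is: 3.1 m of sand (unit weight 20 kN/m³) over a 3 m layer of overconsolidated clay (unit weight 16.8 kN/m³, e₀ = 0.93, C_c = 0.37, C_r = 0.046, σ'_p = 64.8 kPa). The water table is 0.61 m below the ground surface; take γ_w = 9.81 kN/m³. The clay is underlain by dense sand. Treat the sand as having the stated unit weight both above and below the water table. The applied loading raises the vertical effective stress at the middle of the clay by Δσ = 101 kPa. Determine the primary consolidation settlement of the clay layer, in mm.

Mid-depth of clay below the ground surface: z = 3.1 + 3/2 = 4.6 m.
Total vertical stress at mid-clay: σ_v = 20×3.1 + 16.8×1.5 = 87.2 kPa.
Pore pressure: u = 9.81×(4.6 − 0.61) = 39.142 kPa.
Initial effective stress: σ'_0 = σ_v − u = 87.2 − 39.142 = 48.058 kPa.
Final effective stress: σ'_f = 48.058 + 101 = 149.06 kPa.
σ'_f = 149.06 > σ'_p = 64.8 kPa, so the stress path crosses the preconsolidation pressure — recompression up to σ'_p, then virgin compression beyond:
S_c = H/(1+e₀)·[C_r·log₁₀(σ'_p/σ'_0) + C_c·log₁₀(σ'_f/σ'_p)]
    = 3/1.93 × [0.046×log₁₀(64.8/48.058) + 0.37×log₁₀(149.06/64.8)]
    = 1.5544 × [0.0059712 + 0.13386] = 0.2174 m

S_c ≈ 217 mm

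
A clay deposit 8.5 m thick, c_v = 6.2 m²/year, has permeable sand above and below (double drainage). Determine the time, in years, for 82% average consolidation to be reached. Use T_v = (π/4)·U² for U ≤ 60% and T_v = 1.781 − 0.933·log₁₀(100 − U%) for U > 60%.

t ≈ 1.78 years

Drainage path length: H_d = H/2 = 4.25 m (double drainage).
U > 60%: T_v = 1.781 − 0.933·log₁₀(100 − 82) = 0.60983.
t = T_v·H_d²/c_v = 0.60983×4.25²/6.2 = 1.777 years.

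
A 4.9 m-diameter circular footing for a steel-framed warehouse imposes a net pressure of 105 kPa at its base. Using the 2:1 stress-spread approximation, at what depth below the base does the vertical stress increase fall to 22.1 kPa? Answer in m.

2:1 spreading — at depth z the loaded area has grown by z in each plan dimension:
qD²/(D+z)² = Δσ_z ⇒ z = D(√(q/Δσ_z) − 1) = 4.9×(√(105/22.1) − 1) = 5.781 m

z ≈ 5.78 m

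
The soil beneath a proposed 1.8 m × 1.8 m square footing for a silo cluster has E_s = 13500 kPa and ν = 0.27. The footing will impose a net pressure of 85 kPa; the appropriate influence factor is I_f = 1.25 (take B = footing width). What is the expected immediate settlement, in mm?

S_e ≈ 13.1 mm

Immediate (elastic) settlement: S_e = q·B·(1−ν²)/E_s · I_f.
S_e = 85 × 1.8 × (1 − 0.27²) / 13500 × 1.25
    = 85 × 1.8 × 0.9271 / 13500 × 1.25
    = 0.01313 m = 13.13 mm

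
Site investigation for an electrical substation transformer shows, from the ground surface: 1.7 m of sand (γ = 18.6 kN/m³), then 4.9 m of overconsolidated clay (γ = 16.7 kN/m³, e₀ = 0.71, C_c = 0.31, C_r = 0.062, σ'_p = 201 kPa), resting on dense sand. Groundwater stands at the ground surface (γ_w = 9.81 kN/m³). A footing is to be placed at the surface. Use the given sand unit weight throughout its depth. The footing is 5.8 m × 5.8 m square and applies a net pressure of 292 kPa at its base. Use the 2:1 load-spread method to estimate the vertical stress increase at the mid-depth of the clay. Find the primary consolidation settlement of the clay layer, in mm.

Mid-depth of clay below the ground surface: z = 1.7 + 4.9/2 = 4.15 m.
Total vertical stress at mid-clay: σ_v = 18.6×1.7 + 16.7×2.45 = 72.535 kPa.
Pore pressure: u = 9.81×(4.15 − 0) = 40.712 kPa.
Initial effective stress: σ'_0 = σ_v − u = 72.535 − 40.712 = 31.823 kPa.
Stress increase at mid-clay by the 2:1 spreading method:
Δσ = qBL/((B+z)(L+z)) = 292×5.8×5.8/((5.8+4.15)(5.8+4.15)) = 99.219 kPa
Final effective stress: σ'_f = 31.823 + 99.219 = 131.04 kPa.
σ'_f = 131.04 ≤ σ'_p = 201 kPa, so the clay remains overconsolidated and only the recompression index applies:
S_c = C_r·H/(1+e₀)·log₁₀(σ'_f/σ'_0) = 0.062×4.9/1.71×log₁₀(131.04/31.823)
    = 0.17766 × 0.61466 = 0.1092 m

S_c ≈ 109 mm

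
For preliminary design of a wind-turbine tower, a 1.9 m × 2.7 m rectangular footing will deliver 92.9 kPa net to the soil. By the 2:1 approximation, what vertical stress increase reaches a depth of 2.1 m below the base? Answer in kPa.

Δσ_z ≈ 24.8 kPa

By the 2:1 method the load spreads at 1 horizontal : 2 vertical, so at depth z the loaded area has grown by z in each plan dimension:
Δσ = qBL/((B+z)(L+z)) = 92.9×1.9×2.7/((1.9+2.1)(2.7+2.1)) = 24.822 kPa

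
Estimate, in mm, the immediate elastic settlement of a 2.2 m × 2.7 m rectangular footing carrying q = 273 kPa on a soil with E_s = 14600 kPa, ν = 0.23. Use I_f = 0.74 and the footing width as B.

Immediate (elastic) settlement: S_e = q·B·(1−ν²)/E_s · I_f.
S_e = 273 × 2.2 × (1 − 0.23²) / 14600 × 0.74
    = 273 × 2.2 × 0.9471 / 14600 × 0.74
    = 0.02883 m = 28.83 mm

S_e ≈ 28.8 mm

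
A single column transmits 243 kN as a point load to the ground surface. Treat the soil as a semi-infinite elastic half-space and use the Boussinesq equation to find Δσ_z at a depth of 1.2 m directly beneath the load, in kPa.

Δσ_z ≈ 80.6 kPa

Boussinesq vertical stress below a point load on an elastic half-space:
Δσ_z = 3P/(2πz²) · [1 + (r/z)²]^(−5/2)
r/z = 0/1.2 = 0; [1+(r/z)²]^(−5/2) = 1.
Δσ_z = 3×243/(2π×1.2²) × 1 = 80.572 × 1 = 80.57 kPa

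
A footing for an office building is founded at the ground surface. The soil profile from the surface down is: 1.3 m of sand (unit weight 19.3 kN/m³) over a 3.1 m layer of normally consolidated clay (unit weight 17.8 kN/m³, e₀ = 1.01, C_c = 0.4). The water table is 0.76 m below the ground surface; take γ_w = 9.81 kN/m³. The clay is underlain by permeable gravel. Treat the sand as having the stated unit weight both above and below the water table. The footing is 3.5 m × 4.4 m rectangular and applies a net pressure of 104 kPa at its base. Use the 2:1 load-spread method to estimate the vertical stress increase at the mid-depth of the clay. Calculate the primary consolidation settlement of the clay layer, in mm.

Mid-depth of clay below the ground surface: z = 1.3 + 3.1/2 = 2.85 m.
Total vertical stress at mid-clay: σ_v = 19.3×1.3 + 17.8×1.55 = 52.68 kPa.
Pore pressure: u = 9.81×(2.85 − 0.76) = 20.503 kPa.
Initial effective stress: σ'_0 = σ_v − u = 52.68 − 20.503 = 32.177 kPa.
Stress increase at mid-clay by the 2:1 spreading method:
Δσ = qBL/((B+z)(L+z)) = 104×3.5×4.4/((3.5+2.85)(4.4+2.85)) = 34.789 kPa
Final effective stress: σ'_f = σ'_0 + Δσ = 32.177 + 34.789 = 66.966 kPa.
Normally consolidated clay, so the full stress increment lies on the virgin compression line:
S_c = C_c·H/(1+e₀)·log₁₀(σ'_f/σ'_0) = 0.4×3.1/(1+1.01)×log₁₀(66.966/32.177)
    = 0.61692 × 0.31831 = 0.1964 m

S_c ≈ 196 mm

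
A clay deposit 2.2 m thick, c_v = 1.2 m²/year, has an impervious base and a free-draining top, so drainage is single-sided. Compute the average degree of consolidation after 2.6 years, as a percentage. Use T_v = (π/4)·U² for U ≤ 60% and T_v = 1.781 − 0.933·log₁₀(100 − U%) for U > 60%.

Drainage path length: H_d = H = 2.2 m (single drainage).
T_v = c_v·t/H_d² = 1.2×2.6/2.2² = 0.64463.
T_v = 0.64463 corresponds to the U > 60% branch:
U = 1 − 10^((1.781 − T_v)/0.933)/100 = 0.8348

U ≈ 83.5 %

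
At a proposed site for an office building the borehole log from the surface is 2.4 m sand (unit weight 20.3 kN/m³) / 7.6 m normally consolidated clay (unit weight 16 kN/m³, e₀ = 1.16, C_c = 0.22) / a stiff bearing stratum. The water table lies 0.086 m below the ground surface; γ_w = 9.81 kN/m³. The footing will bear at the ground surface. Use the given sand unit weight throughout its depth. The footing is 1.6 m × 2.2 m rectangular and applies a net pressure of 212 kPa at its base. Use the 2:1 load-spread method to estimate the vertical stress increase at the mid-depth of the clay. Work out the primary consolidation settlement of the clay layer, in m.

S_c ≈ 0.0696 m

Mid-depth of clay below the ground surface: z = 2.4 + 7.6/2 = 6.2 m.
Total vertical stress at mid-clay: σ_v = 20.3×2.4 + 16×3.8 = 109.52 kPa.
Pore pressure: u = 9.81×(6.2 − 0.086) = 59.978 kPa.
Initial effective stress: σ'_0 = σ_v − u = 109.52 − 59.978 = 49.542 kPa.
Stress increase at mid-clay by the 2:1 spreading method:
Δσ = qBL/((B+z)(L+z)) = 212×1.6×2.2/((1.6+6.2)(2.2+6.2)) = 11.389 kPa
Final effective stress: σ'_f = σ'_0 + Δσ = 49.542 + 11.389 = 60.931 kPa.
Normally consolidated clay, so the full stress increment lies on the virgin compression line:
S_c = C_c·H/(1+e₀)·log₁₀(σ'_f/σ'_0) = 0.22×7.6/(1+1.16)×log₁₀(60.931/49.542)
    = 0.77407 × 0.089865 = 0.06956 m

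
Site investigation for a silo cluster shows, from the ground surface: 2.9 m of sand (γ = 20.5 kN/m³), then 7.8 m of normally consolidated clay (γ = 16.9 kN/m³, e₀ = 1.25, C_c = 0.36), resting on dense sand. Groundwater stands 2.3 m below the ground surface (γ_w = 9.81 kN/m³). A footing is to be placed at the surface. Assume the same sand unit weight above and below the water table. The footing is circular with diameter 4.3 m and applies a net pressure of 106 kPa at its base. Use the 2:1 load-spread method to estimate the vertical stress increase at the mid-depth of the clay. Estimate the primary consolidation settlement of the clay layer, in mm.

Mid-depth of clay below the ground surface: z = 2.9 + 7.8/2 = 6.8 m.
Total vertical stress at mid-clay: σ_v = 20.5×2.9 + 16.9×3.9 = 125.36 kPa.
Pore pressure: u = 9.81×(6.8 − 2.3) = 44.145 kPa.
Initial effective stress: σ'_0 = σ_v − u = 125.36 − 44.145 = 81.215 kPa.
Stress increase at mid-clay by the 2:1 spreading method:
Δσ ≈ qD²/(D+z)² = 106×4.3²/(4.3+6.8)² = 15.907 kPa
Final effective stress: σ'_f = σ'_0 + Δσ = 81.215 + 15.907 = 97.122 kPa.
Normally consolidated clay, so the full stress increment lies on the virgin compression line:
S_c = C_c·H/(1+e₀)·log₁₀(σ'_f/σ'_0) = 0.36×7.8/(1+1.25)×log₁₀(97.122/81.215)
    = 1.248 × 0.077681 = 0.09695 m

S_c ≈ 96.9 mm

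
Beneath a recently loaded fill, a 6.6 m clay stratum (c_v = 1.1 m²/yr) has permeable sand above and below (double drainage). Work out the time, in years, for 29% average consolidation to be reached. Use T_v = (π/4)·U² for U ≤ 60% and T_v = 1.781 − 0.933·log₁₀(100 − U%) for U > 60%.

t ≈ 0.654 years

Drainage path length: H_d = H/2 = 3.3 m (double drainage).
U ≤ 60%: T_v = (π/4)·U² = (π/4)×0.29² = 0.066052.
t = T_v·H_d²/c_v = 0.066052×3.3²/1.1 = 0.6539 years.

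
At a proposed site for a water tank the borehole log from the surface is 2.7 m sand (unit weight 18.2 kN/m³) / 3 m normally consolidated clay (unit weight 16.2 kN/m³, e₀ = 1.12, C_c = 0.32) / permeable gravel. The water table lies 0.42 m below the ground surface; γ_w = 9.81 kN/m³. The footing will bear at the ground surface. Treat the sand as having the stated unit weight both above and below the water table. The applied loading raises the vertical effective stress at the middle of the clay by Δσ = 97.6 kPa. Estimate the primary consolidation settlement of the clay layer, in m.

Mid-depth of clay below the ground surface: z = 2.7 + 3/2 = 4.2 m.
Total vertical stress at mid-clay: σ_v = 18.2×2.7 + 16.2×1.5 = 73.44 kPa.
Pore pressure: u = 9.81×(4.2 − 0.42) = 37.082 kPa.
Initial effective stress: σ'_0 = σ_v − u = 73.44 − 37.082 = 36.358 kPa.
Final effective stress: σ'_f = σ'_0 + Δσ = 36.358 + 97.6 = 133.96 kPa.
Normally consolidated clay, so the full stress increment lies on the virgin compression line:
S_c = C_c·H/(1+e₀)·log₁₀(σ'_f/σ'_0) = 0.32×3/(1+1.12)×log₁₀(133.96/36.358)
    = 0.45283 × 0.56638 = 0.2565 m

S_c ≈ 0.256 m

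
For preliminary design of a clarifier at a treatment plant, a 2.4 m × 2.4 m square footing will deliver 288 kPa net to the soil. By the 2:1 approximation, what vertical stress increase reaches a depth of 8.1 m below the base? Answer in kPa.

By the 2:1 method the load spreads at 1 horizontal : 2 vertical, so at depth z the loaded area has grown by z in each plan dimension:
Δσ = qBL/((B+z)(L+z)) = 288×2.4×2.4/((2.4+8.1)(2.4+8.1)) = 15.047 kPa

Δσ_z ≈ 15 kPa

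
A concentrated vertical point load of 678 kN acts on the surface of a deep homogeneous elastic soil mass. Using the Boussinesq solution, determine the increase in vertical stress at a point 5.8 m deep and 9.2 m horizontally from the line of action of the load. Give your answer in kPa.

Δσ_z ≈ 0.415 kPa

Boussinesq vertical stress below a point load on an elastic half-space:
Δσ_z = 3P/(2πz²) · [1 + (r/z)²]^(−5/2)
r/z = 9.2/5.8 = 1.5862; [1+(r/z)²]^(−5/2) = 0.043138.
Δσ_z = 3×678/(2π×5.8²) × 0.043138 = 9.6231 × 0.043138 = 0.4151 kPa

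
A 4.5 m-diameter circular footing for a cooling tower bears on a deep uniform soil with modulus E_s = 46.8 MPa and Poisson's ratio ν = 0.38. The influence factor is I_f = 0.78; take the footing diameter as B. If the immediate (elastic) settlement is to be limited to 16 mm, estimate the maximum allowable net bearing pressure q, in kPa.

q ≈ 249 kPa

E_s = 46.8 MPa = 46800 kPa.
S_e = q·B·(1−ν²)/E_s · I_f  ⇒  q = S_e·E_s / (B·(1−ν²)·I_f).
q = 0.016 × 46800 / (4.5 × 0.8556 × 0.78) = 249.3 kPa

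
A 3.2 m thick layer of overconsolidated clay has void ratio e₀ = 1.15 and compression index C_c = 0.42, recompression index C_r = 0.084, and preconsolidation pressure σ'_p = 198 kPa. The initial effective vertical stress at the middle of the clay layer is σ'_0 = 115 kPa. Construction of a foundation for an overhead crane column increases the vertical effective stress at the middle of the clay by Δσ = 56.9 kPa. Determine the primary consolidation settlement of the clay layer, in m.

Final effective stress: σ'_f = 115 + 56.9 = 171.9 kPa.
σ'_f = 171.9 ≤ σ'_p = 198 kPa, so the clay remains overconsolidated and only the recompression index applies:
S_c = C_r·H/(1+e₀)·log₁₀(σ'_f/σ'_0) = 0.084×3.2/2.15×log₁₀(171.9/115)
    = 0.12503 × 0.17458 = 0.02183 m

S_c ≈ 0.0218 m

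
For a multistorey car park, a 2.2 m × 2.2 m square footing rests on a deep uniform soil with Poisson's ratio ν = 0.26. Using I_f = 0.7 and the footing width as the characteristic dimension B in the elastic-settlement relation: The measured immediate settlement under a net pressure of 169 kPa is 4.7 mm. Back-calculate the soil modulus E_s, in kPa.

S_e = q·B·(1−ν²)/E_s · I_f  ⇒  E_s = q·B·(1−ν²)·I_f / S_e.
E_s = 169 × 2.2 × 0.9324 × 0.7 / 0.0047 = 51630 kPa

E_s ≈ 51600 kPa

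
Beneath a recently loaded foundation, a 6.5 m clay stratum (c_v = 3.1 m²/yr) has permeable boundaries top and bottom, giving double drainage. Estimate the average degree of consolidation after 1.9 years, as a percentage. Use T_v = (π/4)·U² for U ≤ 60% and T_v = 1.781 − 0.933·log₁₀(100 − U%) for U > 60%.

U ≈ 79.5 %

Drainage path length: H_d = H/2 = 3.25 m (double drainage).
T_v = c_v·t/H_d² = 3.1×1.9/3.25² = 0.55763.
T_v = 0.55763 corresponds to the U > 60% branch:
U = 1 − 10^((1.781 − T_v)/0.933)/100 = 0.7953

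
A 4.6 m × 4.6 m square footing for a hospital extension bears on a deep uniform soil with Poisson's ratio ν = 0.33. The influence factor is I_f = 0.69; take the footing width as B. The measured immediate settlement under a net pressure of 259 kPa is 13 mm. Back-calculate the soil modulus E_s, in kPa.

S_e = q·B·(1−ν²)/E_s · I_f  ⇒  E_s = q·B·(1−ν²)·I_f / S_e.
E_s = 259 × 4.6 × 0.8911 × 0.69 / 0.013 = 56350 kPa

E_s ≈ 56300 kPa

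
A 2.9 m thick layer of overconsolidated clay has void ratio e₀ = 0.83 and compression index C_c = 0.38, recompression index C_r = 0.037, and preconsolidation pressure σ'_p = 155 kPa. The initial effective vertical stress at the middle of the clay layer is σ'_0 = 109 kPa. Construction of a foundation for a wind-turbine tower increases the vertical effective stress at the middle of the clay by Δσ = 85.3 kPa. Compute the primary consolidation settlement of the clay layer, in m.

S_c ≈ 0.0681 m

Final effective stress: σ'_f = 109 + 85.3 = 194.3 kPa.
σ'_f = 194.3 > σ'_p = 155 kPa, so the stress path crosses the preconsolidation pressure — recompression up to σ'_p, then virgin compression beyond:
S_c = H/(1+e₀)·[C_r·log₁₀(σ'_p/σ'_0) + C_c·log₁₀(σ'_f/σ'_p)]
    = 2.9/1.83 × [0.037×log₁₀(155/109) + 0.38×log₁₀(194.3/155)]
    = 1.5847 × [0.0056575 + 0.037294] = 0.06807 m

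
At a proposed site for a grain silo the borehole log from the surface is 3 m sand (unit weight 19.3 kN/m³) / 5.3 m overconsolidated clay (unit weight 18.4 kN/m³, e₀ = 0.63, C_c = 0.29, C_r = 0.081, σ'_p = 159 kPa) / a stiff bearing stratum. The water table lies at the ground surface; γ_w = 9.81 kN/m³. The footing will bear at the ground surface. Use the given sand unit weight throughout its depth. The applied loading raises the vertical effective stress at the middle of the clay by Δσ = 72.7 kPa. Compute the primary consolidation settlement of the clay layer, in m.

Mid-depth of clay below the ground surface: z = 3 + 5.3/2 = 5.65 m.
Total vertical stress at mid-clay: σ_v = 19.3×3 + 18.4×2.65 = 106.66 kPa.
Pore pressure: u = 9.81×(5.65 − 0) = 55.427 kPa.
Initial effective stress: σ'_0 = σ_v − u = 106.66 − 55.427 = 51.233 kPa.
Final effective stress: σ'_f = 51.233 + 72.7 = 123.93 kPa.
σ'_f = 123.93 ≤ σ'_p = 159 kPa, so the clay remains overconsolidated and only the recompression index applies:
S_c = C_r·H/(1+e₀)·log₁₀(σ'_f/σ'_0) = 0.081×5.3/1.63×log₁₀(123.93/51.233)
    = 0.26337 × 0.38363 = 0.101 m

S_c ≈ 0.101 m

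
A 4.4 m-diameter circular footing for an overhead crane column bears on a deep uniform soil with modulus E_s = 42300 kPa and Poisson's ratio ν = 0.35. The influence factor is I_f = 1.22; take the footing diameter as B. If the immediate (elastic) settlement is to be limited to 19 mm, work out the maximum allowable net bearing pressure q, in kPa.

q ≈ 171 kPa

S_e = q·B·(1−ν²)/E_s · I_f  ⇒  q = S_e·E_s / (B·(1−ν²)·I_f).
q = 0.019 × 42300 / (4.4 × 0.8775 × 1.22) = 170.6 kPa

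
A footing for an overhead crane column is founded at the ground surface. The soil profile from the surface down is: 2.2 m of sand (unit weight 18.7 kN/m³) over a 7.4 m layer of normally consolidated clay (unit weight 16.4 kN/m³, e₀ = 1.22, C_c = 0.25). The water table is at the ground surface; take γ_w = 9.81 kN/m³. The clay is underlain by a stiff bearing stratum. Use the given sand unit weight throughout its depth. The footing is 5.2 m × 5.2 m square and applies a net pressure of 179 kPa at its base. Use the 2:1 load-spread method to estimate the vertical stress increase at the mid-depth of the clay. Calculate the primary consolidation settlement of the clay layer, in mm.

Mid-depth of clay below the ground surface: z = 2.2 + 7.4/2 = 5.9 m.
Total vertical stress at mid-clay: σ_v = 18.7×2.2 + 16.4×3.7 = 101.82 kPa.
Pore pressure: u = 9.81×(5.9 − 0) = 57.879 kPa.
Initial effective stress: σ'_0 = σ_v − u = 101.82 − 57.879 = 43.941 kPa.
Stress increase at mid-clay by the 2:1 spreading method:
Δσ = qBL/((B+z)(L+z)) = 179×5.2×5.2/((5.2+5.9)(5.2+5.9)) = 39.284 kPa
Final effective stress: σ'_f = σ'_0 + Δσ = 43.941 + 39.284 = 83.225 kPa.
Normally consolidated clay, so the full stress increment lies on the virgin compression line:
S_c = C_c·H/(1+e₀)·log₁₀(σ'_f/σ'_0) = 0.25×7.4/(1+1.22)×log₁₀(83.225/43.941)
    = 0.83333 × 0.27738 = 0.2311 m

S_c ≈ 231 mm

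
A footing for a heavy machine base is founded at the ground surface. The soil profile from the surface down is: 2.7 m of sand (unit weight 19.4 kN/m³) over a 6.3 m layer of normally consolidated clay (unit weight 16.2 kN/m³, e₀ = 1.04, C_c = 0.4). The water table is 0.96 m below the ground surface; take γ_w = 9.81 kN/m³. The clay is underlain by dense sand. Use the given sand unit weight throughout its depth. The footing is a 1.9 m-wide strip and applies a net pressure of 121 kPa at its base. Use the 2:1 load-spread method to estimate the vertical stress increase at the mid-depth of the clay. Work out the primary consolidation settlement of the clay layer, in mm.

Mid-depth of clay below the ground surface: z = 2.7 + 6.3/2 = 5.85 m.
Total vertical stress at mid-clay: σ_v = 19.4×2.7 + 16.2×3.15 = 103.41 kPa.
Pore pressure: u = 9.81×(5.85 − 0.96) = 47.971 kPa.
Initial effective stress: σ'_0 = σ_v − u = 103.41 − 47.971 = 55.439 kPa.
Stress increase at mid-clay by the 2:1 spreading method:
Δσ = qB/(B+z) = 121×1.9/(1.9+5.85) = 29.665 kPa
Final effective stress: σ'_f = σ'_0 + Δσ = 55.439 + 29.665 = 85.104 kPa.
Normally consolidated clay, so the full stress increment lies on the virgin compression line:
S_c = C_c·H/(1+e₀)·log₁₀(σ'_f/σ'_0) = 0.4×6.3/(1+1.04)×log₁₀(85.104/55.439)
    = 1.2353 × 0.18613 = 0.2299 m

S_c ≈ 230 mm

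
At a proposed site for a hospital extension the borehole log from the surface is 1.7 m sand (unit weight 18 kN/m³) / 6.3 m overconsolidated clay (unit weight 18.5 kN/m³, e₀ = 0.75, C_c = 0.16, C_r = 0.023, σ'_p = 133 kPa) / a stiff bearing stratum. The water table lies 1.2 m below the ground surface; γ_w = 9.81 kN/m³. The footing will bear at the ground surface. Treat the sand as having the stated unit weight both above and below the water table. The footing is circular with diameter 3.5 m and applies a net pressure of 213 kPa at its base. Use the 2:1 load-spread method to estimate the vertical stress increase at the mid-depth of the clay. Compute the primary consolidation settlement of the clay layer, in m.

Mid-depth of clay below the ground surface: z = 1.7 + 6.3/2 = 4.85 m.
Total vertical stress at mid-clay: σ_v = 18×1.7 + 18.5×3.15 = 88.875 kPa.
Pore pressure: u = 9.81×(4.85 − 1.2) = 35.806 kPa.
Initial effective stress: σ'_0 = σ_v − u = 88.875 − 35.806 = 53.069 kPa.
Stress increase at mid-clay by the 2:1 spreading method:
Δσ ≈ qD²/(D+z)² = 213×3.5²/(3.5+4.85)² = 37.423 kPa
Final effective stress: σ'_f = 53.069 + 37.423 = 90.492 kPa.
σ'_f = 90.492 ≤ σ'_p = 133 kPa, so the clay remains overconsolidated and only the recompression index applies:
S_c = C_r·H/(1+e₀)·log₁₀(σ'_f/σ'_0) = 0.023×6.3/1.75×log₁₀(90.492/53.069)
    = 0.0828 × 0.23177 = 0.01919 m

S_c ≈ 0.0192 m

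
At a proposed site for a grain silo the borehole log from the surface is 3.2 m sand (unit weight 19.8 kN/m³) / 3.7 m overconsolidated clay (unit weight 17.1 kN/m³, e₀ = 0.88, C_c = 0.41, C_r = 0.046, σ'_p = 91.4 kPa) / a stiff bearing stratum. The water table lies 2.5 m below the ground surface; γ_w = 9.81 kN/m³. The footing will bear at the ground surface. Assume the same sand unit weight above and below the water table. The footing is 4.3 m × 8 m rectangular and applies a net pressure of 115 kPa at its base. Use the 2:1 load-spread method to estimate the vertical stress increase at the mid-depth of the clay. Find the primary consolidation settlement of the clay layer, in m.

Mid-depth of clay below the ground surface: z = 3.2 + 3.7/2 = 5.05 m.
Total vertical stress at mid-clay: σ_v = 19.8×3.2 + 17.1×1.85 = 94.995 kPa.
Pore pressure: u = 9.81×(5.05 − 2.5) = 25.015 kPa.
Initial effective stress: σ'_0 = σ_v − u = 94.995 − 25.015 = 69.98 kPa.
Stress increase at mid-clay by the 2:1 spreading method:
Δσ = qBL/((B+z)(L+z)) = 115×4.3×8/((4.3+5.05)(8+5.05)) = 32.422 kPa
Final effective stress: σ'_f = 69.98 + 32.422 = 102.4 kPa.
σ'_f = 102.4 > σ'_p = 91.4 kPa, so the stress path crosses the preconsolidation pressure — recompression up to σ'_p, then virgin compression beyond:
S_c = H/(1+e₀)·[C_r·log₁₀(σ'_p/σ'_0) + C_c·log₁₀(σ'_f/σ'_p)]
    = 3.7/1.88 × [0.046×log₁₀(91.4/69.98) + 0.41×log₁₀(102.4/91.4)]
    = 1.9681 × [0.0053347 + 0.020235] = 0.05032 m

S_c ≈ 0.0503 m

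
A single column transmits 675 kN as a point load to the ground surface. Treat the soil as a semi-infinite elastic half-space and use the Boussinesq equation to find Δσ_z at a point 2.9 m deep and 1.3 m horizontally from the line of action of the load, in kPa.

Δσ_z ≈ 24.2 kPa

Boussinesq vertical stress below a point load on an elastic half-space:
Δσ_z = 3P/(2πz²) · [1 + (r/z)²]^(−5/2)
r/z = 1.3/2.9 = 0.44828; [1+(r/z)²]^(−5/2) = 0.63268.
Δσ_z = 3×675/(2π×2.9²) × 0.63268 = 38.322 × 0.63268 = 24.25 kPa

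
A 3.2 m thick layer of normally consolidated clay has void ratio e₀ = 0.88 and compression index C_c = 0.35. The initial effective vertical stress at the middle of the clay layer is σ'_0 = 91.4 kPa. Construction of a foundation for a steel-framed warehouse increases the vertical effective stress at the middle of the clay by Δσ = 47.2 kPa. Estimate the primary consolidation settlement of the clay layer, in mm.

S_c ≈ 108 mm

Final effective stress: σ'_f = σ'_0 + Δσ = 91.4 + 47.2 = 138.6 kPa.
Normally consolidated clay, so the full stress increment lies on the virgin compression line:
S_c = C_c·H/(1+e₀)·log₁₀(σ'_f/σ'_0) = 0.35×3.2/(1+0.88)×log₁₀(138.6/91.4)
    = 0.59574 × 0.18082 = 0.1077 m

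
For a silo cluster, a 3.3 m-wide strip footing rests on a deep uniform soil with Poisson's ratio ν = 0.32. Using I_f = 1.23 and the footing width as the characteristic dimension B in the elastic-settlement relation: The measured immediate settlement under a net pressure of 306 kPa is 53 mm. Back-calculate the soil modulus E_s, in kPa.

S_e = q·B·(1−ν²)/E_s · I_f  ⇒  E_s = q·B·(1−ν²)·I_f / S_e.
E_s = 306 × 3.3 × 0.8976 × 1.23 / 0.053 = 21040 kPa

E_s ≈ 21000 kPa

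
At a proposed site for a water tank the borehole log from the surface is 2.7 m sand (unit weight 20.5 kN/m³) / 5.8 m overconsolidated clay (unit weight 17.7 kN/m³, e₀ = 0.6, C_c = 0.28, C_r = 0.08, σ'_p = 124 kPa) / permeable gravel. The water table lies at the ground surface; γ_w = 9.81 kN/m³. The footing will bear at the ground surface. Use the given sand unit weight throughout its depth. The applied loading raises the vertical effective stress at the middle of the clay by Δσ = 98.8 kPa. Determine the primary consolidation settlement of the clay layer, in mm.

S_c ≈ 196 mm

Mid-depth of clay below the ground surface: z = 2.7 + 5.8/2 = 5.6 m.
Total vertical stress at mid-clay: σ_v = 20.5×2.7 + 17.7×2.9 = 106.68 kPa.
Pore pressure: u = 9.81×(5.6 − 0) = 54.936 kPa.
Initial effective stress: σ'_0 = σ_v − u = 106.68 − 54.936 = 51.744 kPa.
Final effective stress: σ'_f = 51.744 + 98.8 = 150.54 kPa.
σ'_f = 150.54 > σ'_p = 124 kPa, so the stress path crosses the preconsolidation pressure — recompression up to σ'_p, then virgin compression beyond:
S_c = H/(1+e₀)·[C_r·log₁₀(σ'_p/σ'_0) + C_c·log₁₀(σ'_f/σ'_p)]
    = 5.8/1.6 × [0.08×log₁₀(124/51.744) + 0.28×log₁₀(150.54/124)]
    = 3.625 × [0.030365 + 0.023584] = 0.1956 m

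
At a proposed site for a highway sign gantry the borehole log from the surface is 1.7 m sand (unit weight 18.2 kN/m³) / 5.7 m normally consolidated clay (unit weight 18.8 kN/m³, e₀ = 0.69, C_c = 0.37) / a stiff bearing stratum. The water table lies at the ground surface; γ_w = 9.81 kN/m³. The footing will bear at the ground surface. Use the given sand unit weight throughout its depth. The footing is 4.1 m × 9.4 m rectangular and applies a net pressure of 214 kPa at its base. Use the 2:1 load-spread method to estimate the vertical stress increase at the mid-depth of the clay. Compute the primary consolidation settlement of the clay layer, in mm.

S_c ≈ 541 mm

Mid-depth of clay below the ground surface: z = 1.7 + 5.7/2 = 4.55 m.
Total vertical stress at mid-clay: σ_v = 18.2×1.7 + 18.8×2.85 = 84.52 kPa.
Pore pressure: u = 9.81×(4.55 − 0) = 44.636 kPa.
Initial effective stress: σ'_0 = σ_v − u = 84.52 − 44.636 = 39.884 kPa.
Stress increase at mid-clay by the 2:1 spreading method:
Δσ = qBL/((B+z)(L+z)) = 214×4.1×9.4/((4.1+4.55)(9.4+4.55)) = 68.349 kPa
Final effective stress: σ'_f = σ'_0 + Δσ = 39.884 + 68.349 = 108.23 kPa.
Normally consolidated clay, so the full stress increment lies on the virgin compression line:
S_c = C_c·H/(1+e₀)·log₁₀(σ'_f/σ'_0) = 0.37×5.7/(1+0.69)×log₁₀(108.23/39.884)
    = 1.2479 × 0.43355 = 0.541 m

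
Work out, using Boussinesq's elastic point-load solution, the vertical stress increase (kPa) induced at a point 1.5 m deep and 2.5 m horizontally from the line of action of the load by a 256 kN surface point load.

Δσ_z ≈ 1.96 kPa

Boussinesq vertical stress below a point load on an elastic half-space:
Δσ_z = 3P/(2πz²) · [1 + (r/z)²]^(−5/2)
r/z = 2.5/1.5 = 1.6667; [1+(r/z)²]^(−5/2) = 0.03605.
Δσ_z = 3×256/(2π×1.5²) × 0.03605 = 54.325 × 0.03605 = 1.958 kPa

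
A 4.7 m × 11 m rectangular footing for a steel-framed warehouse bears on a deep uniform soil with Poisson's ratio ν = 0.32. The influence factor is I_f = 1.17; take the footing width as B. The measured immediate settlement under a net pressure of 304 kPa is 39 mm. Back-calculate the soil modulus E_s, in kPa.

E_s ≈ 38500 kPa

S_e = q·B·(1−ν²)/E_s · I_f  ⇒  E_s = q·B·(1−ν²)·I_f / S_e.
E_s = 304 × 4.7 × 0.8976 × 1.17 / 0.039 = 38470 kPa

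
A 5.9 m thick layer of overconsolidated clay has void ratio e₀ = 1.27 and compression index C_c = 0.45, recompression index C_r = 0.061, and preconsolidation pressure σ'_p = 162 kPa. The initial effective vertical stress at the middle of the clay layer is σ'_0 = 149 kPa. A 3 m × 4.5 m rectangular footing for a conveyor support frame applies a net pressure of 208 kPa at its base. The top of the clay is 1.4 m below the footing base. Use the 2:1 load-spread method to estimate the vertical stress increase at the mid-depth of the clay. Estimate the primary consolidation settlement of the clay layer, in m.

S_c ≈ 0.0925 m

Mid-depth of clay below the footing base: z = 1.4 + 5.9/2 = 4.35 m.
Stress increase at mid-clay by the 2:1 spreading method:
Δσ = qBL/((B+z)(L+z)) = 208×3×4.5/((3+4.35)(4.5+4.35)) = 43.168 kPa
Final effective stress: σ'_f = 149 + 43.168 = 192.17 kPa.
σ'_f = 192.17 > σ'_p = 162 kPa, so the stress path crosses the preconsolidation pressure — recompression up to σ'_p, then virgin compression beyond:
S_c = H/(1+e₀)·[C_r·log₁₀(σ'_p/σ'_0) + C_c·log₁₀(σ'_f/σ'_p)]
    = 5.9/2.27 × [0.061×log₁₀(162/149) + 0.45×log₁₀(192.17/162)]
    = 2.5991 × [0.0022161 + 0.033377] = 0.09251 m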